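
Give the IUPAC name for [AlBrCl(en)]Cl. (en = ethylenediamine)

bromochloro(ethylenediamine)aluminium(III) chloride

The 1 chloride counter-ion carries a total charge of -1, so each complex ion is 1+.
Ligand charges: 1×ethylenediamine (neutral), 1×chloro (-1 each), 1×bromo (-1 each); total -2. So Al + (-2) = 1+, giving Al = +3.
Ligands are named alphabetically: bromo before chloro before ethylenediamine.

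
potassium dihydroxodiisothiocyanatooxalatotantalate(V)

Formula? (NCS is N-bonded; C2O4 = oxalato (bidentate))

K[Ta(C2O4)(NCS)2(OH)2]

Ligands: 2 hydroxo (OH, -1), 2 isothiocyanato (NCS, -1), 1 oxalato (C2O4, -2). Ligand charge sum = -6.
With Ta in oxidation state +5, the complex ion is [Ta...]^1−.
Charge balance with potassium (+1) requires 1 complex ion per 1 potassium.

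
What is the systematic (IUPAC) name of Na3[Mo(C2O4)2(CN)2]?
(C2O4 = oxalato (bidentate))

sodium dicyanodioxalatomolybdate(III)

The 3 sodium counter-ions carry a total charge of +3, so each complex ion is 3−.
Ligand charges: 2×cyano (-1 each), 2×oxalato (-2 each); total -6. So Mo + (-6) = 3−, giving Mo = +3.
Ligands are named alphabetically: cyano before oxalato.
The complex ion is anionic, so molybdenum takes the -ate form molybdate(III).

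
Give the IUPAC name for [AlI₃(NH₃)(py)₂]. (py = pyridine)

There is no counter-ion, so the complex is neutral overall.
Ligand charges: 2×pyridine (neutral), 3×iodo (-1 each), 1×ammine (neutral); total -3. So Al + (-3) = 0, giving Al = +3.
Ligands are named alphabetically: ammine before iodo before pyridine.

amminetriiodobis(pyridine)aluminium(III)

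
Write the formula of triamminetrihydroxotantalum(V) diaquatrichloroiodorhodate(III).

[Ta(NH3)3(OH)3][RhCl3(H2O)2I]2

Cation [Ta…]: ligand charges -3, Ta(V) ⇒ ion charge 2+.
Anion [Rh…]: ligand charges -4, Rh(III) ⇒ ion charge 1−.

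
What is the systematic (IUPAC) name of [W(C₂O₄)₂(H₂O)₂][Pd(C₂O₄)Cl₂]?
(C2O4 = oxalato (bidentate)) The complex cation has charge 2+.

diaquadioxalatotungsten(VI) dichlorooxalatopalladate(II)

Both ions are complex: the cation is named first with the plain metal name, the anion second with the -ate form; each ion's ligands are alphabetised independently.
The complex cation is given as 2+; its ligand charges sum to -4, so W = +6.
A 1:1 salt means the anion carries the equal and opposite charge, 2−.
Anion: ligand charges sum to -4; for the ion to be 2−, Pd = +2.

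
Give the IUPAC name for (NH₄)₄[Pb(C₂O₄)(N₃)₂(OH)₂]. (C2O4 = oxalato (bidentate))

ammonium diazidodihydroxooxalatoplumbate(II)

The 4 ammonium counter-ions carry a total charge of +4, so each complex ion is 4−.
Ligand charges: 1×oxalato (-2 each), 2×azido (-1 each), 2×hydroxo (-1 each); total -6. So Pb + (-6) = 4−, giving Pb = +2.
Ligands are named alphabetically: azido before hydroxo before oxalato.
The complex ion is anionic, so lead takes the -ate form plumbate(II).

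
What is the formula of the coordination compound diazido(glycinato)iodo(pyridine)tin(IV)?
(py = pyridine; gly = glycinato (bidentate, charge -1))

[Sn(gly)I(N3)2(py)]

Ligands: 1 iodo (I, -1), 1 pyridine (py, neutral), 1 glycinato (gly, -1), 2 azido (N3, -1). Ligand charge sum = -4.
With Sn in oxidation state +4, the complex ion is [Sn...].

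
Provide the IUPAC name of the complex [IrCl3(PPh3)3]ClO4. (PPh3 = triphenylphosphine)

trichlorotris(triphenylphosphine)iridium(IV) perchlorate

The 1 perchlorate counter-ion carries a total charge of -1, so each complex ion is 1+.
Ligand charges: 3×triphenylphosphine (neutral), 3×chloro (-1 each); total -3. So Ir + (-3) = 1+, giving Ir = +4.
Ligands are named alphabetically: chloro before triphenylphosphine.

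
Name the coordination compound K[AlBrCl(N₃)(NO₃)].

The 1 potassium counter-ion carries a total charge of +1, so each complex ion is 1−.
Ligand charges: 1×nitrato (-1 each), 1×bromo (-1 each), 1×chloro (-1 each), 1×azido (-1 each); total -4. So Al + (-4) = 1−, giving Al = +3.
Ligands are named alphabetically: azido before bromo before chloro before nitrato.
The complex ion is anionic, so aluminium takes the -ate form aluminate(III).

potassium azidobromochloronitratoaluminate(III)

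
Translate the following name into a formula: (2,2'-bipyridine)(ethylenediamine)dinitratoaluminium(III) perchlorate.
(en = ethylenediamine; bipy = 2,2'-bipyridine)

[Al(bipy)(en)(NO3)2]ClO4

Ligands: 2 nitrato (NO3, -1), 1 ethylenediamine (en, neutral), 1 2,2'-bipyridine (bipy, neutral). Ligand charge sum = -2.
Charge balance with perchlorate (-1) requires 1 complex ion per 1 perchlorate.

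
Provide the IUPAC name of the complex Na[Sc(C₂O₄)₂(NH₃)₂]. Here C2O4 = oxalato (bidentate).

sodium diamminedioxalatoscandate(III)

The 1 sodium counter-ion carries a total charge of +1, so each complex ion is 1−.
Ligand charges: 2×ammine (neutral), 2×oxalato (-2 each); total -4. So Sc + (-4) = 1−, giving Sc = +3.
Ligands are named alphabetically: ammine before oxalato.
The complex ion is anionic, so scandium takes the -ate form scandate(III).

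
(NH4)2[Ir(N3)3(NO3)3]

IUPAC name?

ammonium triazidotrinitratoiridate(IV)

The 2 ammonium counter-ions carry a total charge of +2, so each complex ion is 2−.
Ligand charges: 3×azido (-1 each), 3×nitrato (-1 each); total -6. So Ir + (-6) = 2−, giving Ir = +4.
Ligands are named alphabetically: azido before nitrato.
The complex ion is anionic, so iridium takes the -ate form iridate(IV).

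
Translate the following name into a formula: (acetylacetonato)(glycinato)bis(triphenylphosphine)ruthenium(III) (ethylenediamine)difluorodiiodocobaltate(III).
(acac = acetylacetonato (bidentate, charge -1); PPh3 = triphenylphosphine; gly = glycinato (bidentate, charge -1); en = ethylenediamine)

[Ru(acac)(gly)(PPh3)2][Co(en)F2I2]

Cation [Ru…]: ligand charges -2, Ru(III) ⇒ ion charge 1+.
Anion [Co…]: ligand charges -4, Co(III) ⇒ ion charge 1−.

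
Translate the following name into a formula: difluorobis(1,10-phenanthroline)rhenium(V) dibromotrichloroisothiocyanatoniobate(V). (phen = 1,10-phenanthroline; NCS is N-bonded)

[ReF2(phen)2][NbBr2Cl3(NCS)]3

Cation [Re…]: ligand charges -2, Re(V) ⇒ ion charge 3+.
Anion [Nb…]: ligand charges -6, Nb(V) ⇒ ion charge 1−.
One 3+ cation requires 3 of the 1− anion.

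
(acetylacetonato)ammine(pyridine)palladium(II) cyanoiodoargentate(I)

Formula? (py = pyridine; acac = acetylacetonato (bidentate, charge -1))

Cation [Pd…]: ligand charges -1, Pd(II) ⇒ ion charge 1+.
Anion [Ag…]: ligand charges -2, Ag(I) ⇒ ion charge 1−.

[Pd(acac)(NH3)(py)][Ag(CN)I]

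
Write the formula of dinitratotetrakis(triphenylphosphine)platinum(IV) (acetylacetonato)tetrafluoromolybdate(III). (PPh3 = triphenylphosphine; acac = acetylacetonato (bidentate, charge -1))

[Pt(NO3)2(PPh3)4][Mo(acac)F4]

Cation [Pt…]: ligand charges -2, Pt(IV) ⇒ ion charge 2+.
Anion [Mo…]: ligand charges -5, Mo(III) ⇒ ion charge 2−.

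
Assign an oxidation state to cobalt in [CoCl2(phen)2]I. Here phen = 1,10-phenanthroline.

1 iodide outside the brackets (-1 each) → the complex ion is 1+.
Ligand charges: 2×phen neutral; 2×Cl = -2; sum -2.
Co + (-2) = 1+ ⇒ Co is +3.

+3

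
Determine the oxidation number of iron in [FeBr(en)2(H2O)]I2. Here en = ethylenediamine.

2 iodide outside the brackets (-1 each) → the complex ion is 2+.
Ligand charges: 1×Br = -1; 2×en neutral; 1×H2O neutral; sum -1.
Fe + (-1) = 2+ ⇒ Fe is +3.

+3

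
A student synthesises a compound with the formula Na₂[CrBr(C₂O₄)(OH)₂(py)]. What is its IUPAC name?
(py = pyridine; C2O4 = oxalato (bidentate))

The 2 sodium counter-ions carry a total charge of +2, so each complex ion is 2−.
Ligand charges: 1×bromo (-1 each), 2×hydroxo (-1 each), 1×pyridine (neutral), 1×oxalato (-2 each); total -5. So Cr + (-5) = 2−, giving Cr = +3.
Ligands are named alphabetically: bromo before hydroxo before oxalato before pyridine.
The complex ion is anionic, so chromium takes the -ate form chromate(III).

sodium bromodihydroxooxalato(pyridine)chromate(III)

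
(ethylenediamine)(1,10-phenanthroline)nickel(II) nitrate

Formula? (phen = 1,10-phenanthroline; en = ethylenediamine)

[Ni(en)(phen)](NO3)2

Ligands: 1 1,10-phenanthroline (phen, neutral), 1 ethylenediamine (en, neutral). Ligand charge sum = 0.
With Ni in oxidation state +2, the complex ion is [Ni...]^2+.
Charge balance with nitrate (-1) requires 1 complex ion per 2 nitrate.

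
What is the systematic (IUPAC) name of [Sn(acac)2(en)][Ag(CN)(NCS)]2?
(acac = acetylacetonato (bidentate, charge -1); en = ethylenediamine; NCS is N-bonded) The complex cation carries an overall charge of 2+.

Both ions are complex: the cation is named first with the plain metal name, the anion second with the -ate form; each ion's ligands are alphabetised independently.
The complex cation is given as 2+; its ligand charges sum to -2, so Sn = +4.
With 2 anions per cation, each anion must be 2/2 = 1−.
Anion: ligand charges sum to -2; for the ion to be 1−, Ag = +1.

bis(acetylacetonato)(ethylenediamine)tin(IV) cyanoisothiocyanatoargentate(I)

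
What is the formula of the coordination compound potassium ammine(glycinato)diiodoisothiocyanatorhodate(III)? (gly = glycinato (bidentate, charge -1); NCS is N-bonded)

Ligands: 1 glycinato (gly, -1), 1 isothiocyanato (NCS, -1), 1 ammine (NH3, neutral), 2 iodo (I, -1). Ligand charge sum = -4.
Charge balance with potassium (+1) requires 1 complex ion per 1 potassium.

K[Rh(gly)I2(NCS)(NH3)]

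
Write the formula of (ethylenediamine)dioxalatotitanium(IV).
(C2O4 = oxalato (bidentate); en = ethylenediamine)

[Ti(C2O4)2(en)]

Ligands: 2 oxalato (C2O4, -2), 1 ethylenediamine (en, neutral). Ligand charge sum = -4.
With Ti in oxidation state +4, the complex ion is [Ti...].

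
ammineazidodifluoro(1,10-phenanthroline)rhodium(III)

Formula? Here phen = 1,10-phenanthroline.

Ligands: 1 1,10-phenanthroline (phen, neutral), 1 ammine (NH3, neutral), 1 azido (N3, -1), 2 fluoro (F, -1). Ligand charge sum = -3.
With Rh in oxidation state +3, the complex ion is [Rh...].

[RhF2(N3)(NH3)(phen)]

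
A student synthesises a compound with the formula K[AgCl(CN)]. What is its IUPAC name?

The 1 potassium counter-ion carries a total charge of +1, so each complex ion is 1−.
Ligand charges: 1×cyano (-1 each), 1×chloro (-1 each); total -2. So Ag + (-2) = 1−, giving Ag = +1.
Ligands are named alphabetically: chloro before cyano.
The complex ion is anionic, so silver takes the -ate form argentate(I).

potassium chlorocyanoargentate(I)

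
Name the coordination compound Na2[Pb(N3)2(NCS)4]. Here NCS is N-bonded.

sodium diazidotetraisothiocyanatoplumbate(IV)

The 2 sodium counter-ions carry a total charge of +2, so each complex ion is 2−.
Ligand charges: 2×azido (-1 each), 4×isothiocyanato (-1 each); total -6. So Pb + (-6) = 2−, giving Pb = +4.
Ligands are named alphabetically: azido before isothiocyanato.
The complex ion is anionic, so lead takes the -ate form plumbate(IV).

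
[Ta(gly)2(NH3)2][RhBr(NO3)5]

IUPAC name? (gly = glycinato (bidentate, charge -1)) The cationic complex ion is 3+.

diamminebis(glycinato)tantalum(V) bromopentanitratorhodate(III)

Both ions are complex: the cation is named first with the plain metal name, the anion second with the -ate form; each ion's ligands are alphabetised independently.
The complex cation is given as 3+; its ligand charges sum to -2, so Ta = +5.
A 1:1 salt means the anion carries the equal and opposite charge, 3−.
Anion: ligand charges sum to -6; for the ion to be 3−, Rh = +3.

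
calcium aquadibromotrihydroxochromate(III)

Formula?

Ca[CrBr2(H2O)(OH)3]

Ligands: 3 hydroxo (OH, -1), 2 bromo (Br, -1), 1 aqua (H2O, neutral). Ligand charge sum = -5.
With Cr in oxidation state +3, the complex ion is [Cr...]^2−.
Charge balance with calcium (+2) requires 1 complex ion per 1 calcium.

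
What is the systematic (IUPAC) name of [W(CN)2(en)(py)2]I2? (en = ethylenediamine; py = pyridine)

The 2 iodide counter-ions carry a total charge of -2, so each complex ion is 2+.
Ligand charges: 1×ethylenediamine (neutral), 2×pyridine (neutral), 2×cyano (-1 each); total -2. So W + (-2) = 2+, giving W = +4.
Ligands are named alphabetically: cyano before ethylenediamine before pyridine.

dicyano(ethylenediamine)bis(pyridine)tungsten(IV) iodide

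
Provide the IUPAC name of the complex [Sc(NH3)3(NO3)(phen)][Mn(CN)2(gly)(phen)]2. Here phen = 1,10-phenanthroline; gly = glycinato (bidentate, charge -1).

triamminenitrato(1,10-phenanthroline)scandium(III) dicyano(glycinato)(1,10-phenanthroline)manganate(II)

Scandium is always +3 in its complexes; the cation's ligand charges sum to -1, so the complex cation is 2+.
With 2 anions per cation, each anion must be 2/2 = 1−.
Anion: ligand charges sum to -3; for the ion to be 1−, Mn = +2.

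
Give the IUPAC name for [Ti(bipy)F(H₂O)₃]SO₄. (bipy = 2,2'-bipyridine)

The 1 sulfate counter-ion carries a total charge of -2, so each complex ion is 2+.
Ligand charges: 3×aqua (neutral), 1×fluoro (-1 each), 1×2,2'-bipyridine (neutral); total -1. So Ti + (-1) = 2+, giving Ti = +3.
Ligands are named alphabetically: aqua before bipyridine before fluoro.

triaqua(2,2'-bipyridine)fluorotitanium(III) sulfate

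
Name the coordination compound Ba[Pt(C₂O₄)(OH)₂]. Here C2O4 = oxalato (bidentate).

The 1 barium counter-ion carries a total charge of +2, so each complex ion is 2−.
Ligand charges: 2×hydroxo (-1 each), 1×oxalato (-2 each); total -4. So Pt + (-4) = 2−, giving Pt = +2.
The complex ion is anionic, so platinum takes the -ate form platinate(II).

barium dihydroxooxalatoplatinate(II)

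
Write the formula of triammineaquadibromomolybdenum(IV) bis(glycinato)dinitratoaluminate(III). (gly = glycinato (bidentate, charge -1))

[MoBr2(H2O)(NH3)3][Al(gly)2(NO3)2]2

Cation [Mo…]: ligand charges -2, Mo(IV) ⇒ ion charge 2+.
Anion [Al…]: ligand charges -4, Al(III) ⇒ ion charge 1−.
One 2+ cation requires 2 of the 1− anion.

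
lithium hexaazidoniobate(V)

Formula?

Ligands: 6 azido (N3, -1). Ligand charge sum = -6.
With Nb in oxidation state +5, the complex ion is [Nb...]^1−.
Charge balance with lithium (+1) requires 1 complex ion per 1 lithium.

Li[Nb(N3)6]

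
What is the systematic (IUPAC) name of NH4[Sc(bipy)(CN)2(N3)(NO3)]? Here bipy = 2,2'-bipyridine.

ammonium azido(2,2'-bipyridine)dicyanonitratoscandate(III)

The 1 ammonium counter-ion carries a total charge of +1, so each complex ion is 1−.
Ligand charges: 2×cyano (-1 each), 1×2,2'-bipyridine (neutral), 1×azido (-1 each), 1×nitrato (-1 each); total -4. So Sc + (-4) = 1−, giving Sc = +3.
Ligands are named alphabetically: azido before bipyridine before cyano before nitrato.
The complex ion is anionic, so scandium takes the -ate form scandate(III).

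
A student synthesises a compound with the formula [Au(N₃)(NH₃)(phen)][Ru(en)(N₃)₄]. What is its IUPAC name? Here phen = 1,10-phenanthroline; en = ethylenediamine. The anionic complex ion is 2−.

Both ions are complex: the cation is named first with the plain metal name, the anion second with the -ate form; each ion's ligands are alphabetised independently.
The complex anion is given as 2−; its ligand charges sum to -4, so Ru = +2.
A 1:1 salt means the cation carries the equal and opposite charge, 2+.
Cation: ligand charges sum to -1; for the ion to be 2+, Au = +3.

ammineazido(1,10-phenanthroline)gold(III) tetraazido(ethylenediamine)ruthenate(II)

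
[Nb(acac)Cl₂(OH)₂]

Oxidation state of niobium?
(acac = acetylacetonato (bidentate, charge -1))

No counter-ion: the bracketed complex is neutral.
Ligand charges: 1×acac = -1; 2×OH = -2; 2×Cl = -2; sum -5.
Nb + (-5) = 0 ⇒ Nb is +5.

+5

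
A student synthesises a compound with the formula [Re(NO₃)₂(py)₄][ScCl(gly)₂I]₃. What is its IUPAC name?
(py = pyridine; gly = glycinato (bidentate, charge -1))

dinitratotetrakis(pyridine)rhenium(V) chlorobis(glycinato)iodoscandate(III)

Both ions are complex: the cation is named first with the plain metal name, the anion second with the -ate form; each ion's ligands are alphabetised independently.
Scandium is always +3 in its complexes; the anion's ligand charges sum to -4, so the complex anion is 1−.
With 3 anions per cation, the cation must be 3×1 = 3+.
Cation: ligand charges sum to -2; for the ion to be 3+, Re = +5.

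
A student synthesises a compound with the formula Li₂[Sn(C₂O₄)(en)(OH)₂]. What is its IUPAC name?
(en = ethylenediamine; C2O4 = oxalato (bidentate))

lithium (ethylenediamine)dihydroxooxalatostannate(II)

The 2 lithium counter-ions carry a total charge of +2, so each complex ion is 2−.
Ligand charges: 1×ethylenediamine (neutral), 1×oxalato (-2 each), 2×hydroxo (-1 each); total -4. So Sn + (-4) = 2−, giving Sn = +2.
Ligands are named alphabetically: ethylenediamine before hydroxo before oxalato.
The complex ion is anionic, so tin takes the -ate form stannate(II).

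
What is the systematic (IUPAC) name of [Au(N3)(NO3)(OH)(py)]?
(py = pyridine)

There is no counter-ion, so the complex is neutral overall.
Ligand charges: 1×nitrato (-1 each), 1×azido (-1 each), 1×hydroxo (-1 each), 1×pyridine (neutral); total -3. So Au + (-3) = 0, giving Au = +3.
Ligands are named alphabetically: azido before hydroxo before nitrato before pyridine.

azidohydroxonitrato(pyridine)gold(III)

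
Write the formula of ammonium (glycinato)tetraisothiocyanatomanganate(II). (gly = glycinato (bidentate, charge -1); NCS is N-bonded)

Ligands: 1 glycinato (gly, -1), 4 isothiocyanato (NCS, -1). Ligand charge sum = -5.
With Mn in oxidation state +2, the complex ion is [Mn...]^3−.
Charge balance with ammonium (+1) requires 1 complex ion per 3 ammonium.

(NH4)3[Mn(gly)(NCS)4]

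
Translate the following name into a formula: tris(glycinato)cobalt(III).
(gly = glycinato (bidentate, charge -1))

Ligands: 3 glycinato (gly, -1). Ligand charge sum = -3.
With Co in oxidation state +3, the complex ion is [Co...].

[Co(gly)3]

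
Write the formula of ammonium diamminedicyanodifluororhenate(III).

Ligands: 2 fluoro (F, -1), 2 ammine (NH3, neutral), 2 cyano (CN, -1). Ligand charge sum = -4.
With Re in oxidation state +3, the complex ion is [Re...]^1−.
Charge balance with ammonium (+1) requires 1 complex ion per 1 ammonium.

NH4[Re(CN)2F2(NH3)2]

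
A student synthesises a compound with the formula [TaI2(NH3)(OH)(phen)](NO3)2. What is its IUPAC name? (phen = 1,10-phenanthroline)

amminehydroxodiiodo(1,10-phenanthroline)tantalum(V) nitrate

The 2 nitrate counter-ions carry a total charge of -2, so each complex ion is 2+.
Ligand charges: 1×1,10-phenanthroline (neutral), 1×ammine (neutral), 2×iodo (-1 each), 1×hydroxo (-1 each); total -3. So Ta + (-3) = 2+, giving Ta = +5.
Ligands are named alphabetically: ammine before hydroxo before iodo before phenanthroline.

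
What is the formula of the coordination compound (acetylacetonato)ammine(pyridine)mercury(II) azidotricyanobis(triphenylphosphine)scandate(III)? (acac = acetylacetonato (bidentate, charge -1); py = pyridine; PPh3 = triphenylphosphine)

[Hg(acac)(NH3)(py)][Sc(CN)3(N3)(PPh3)2]

Cation [Hg…]: ligand charges -1, Hg(II) ⇒ ion charge 1+.
Anion [Sc…]: ligand charges -4, Sc(III) ⇒ ion charge 1−.
One 1+ cation balances one 1− anion.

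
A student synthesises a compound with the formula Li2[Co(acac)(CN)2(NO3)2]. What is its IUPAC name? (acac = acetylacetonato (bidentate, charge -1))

The 2 lithium counter-ions carry a total charge of +2, so each complex ion is 2−.
Ligand charges: 2×cyano (-1 each), 1×acetylacetonato (-1 each), 2×nitrato (-1 each); total -5. So Co + (-5) = 2−, giving Co = +3.
Ligands are named alphabetically: acetylacetonato before cyano before nitrato.
The complex ion is anionic, so cobalt takes the -ate form cobaltate(III).

lithium (acetylacetonato)dicyanodinitratocobaltate(III)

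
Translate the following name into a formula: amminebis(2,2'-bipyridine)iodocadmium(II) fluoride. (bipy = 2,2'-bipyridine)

Ligands: 1 iodo (I, -1), 2 2,2'-bipyridine (bipy, neutral), 1 ammine (NH3, neutral). Ligand charge sum = -1.
With Cd in oxidation state +2, the complex ion is [Cd...]^1+.
Charge balance with fluoride (-1) requires 1 complex ion per 1 fluoride.

[Cd(bipy)2I(NH3)]F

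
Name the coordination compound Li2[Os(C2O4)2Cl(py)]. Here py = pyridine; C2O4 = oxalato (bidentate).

lithium chlorodioxalato(pyridine)osmate(III)

The 2 lithium counter-ions carry a total charge of +2, so each complex ion is 2−.
Ligand charges: 1×pyridine (neutral), 2×oxalato (-2 each), 1×chloro (-1 each); total -5. So Os + (-5) = 2−, giving Os = +3.
Ligands are named alphabetically: chloro before oxalato before pyridine.
The complex ion is anionic, so osmium takes the -ate form osmate(III).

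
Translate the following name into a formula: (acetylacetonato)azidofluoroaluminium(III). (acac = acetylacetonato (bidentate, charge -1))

[Al(acac)F(N3)]

Ligands: 1 fluoro (F, -1), 1 azido (N3, -1), 1 acetylacetonato (acac, -1). Ligand charge sum = -3.
With Al in oxidation state +3, the complex ion is [Al...].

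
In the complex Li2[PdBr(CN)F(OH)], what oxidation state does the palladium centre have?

+2

2 lithium outside the brackets (+1 each) → the complex ion is 2−.
Ligand charges: 1×Br = -1; 1×F = -1; 1×OH = -1; 1×CN = -1; sum -4.
Pd + (-4) = 2− ⇒ Pd is +2.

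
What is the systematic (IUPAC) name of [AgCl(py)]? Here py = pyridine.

There is no counter-ion, so the complex is neutral overall.
Ligand charges: 1×pyridine (neutral), 1×chloro (-1 each); total -1. So Ag + (-1) = 0, giving Ag = +1.
Ligands are named alphabetically: chloro before pyridine.

chloro(pyridine)silver(I)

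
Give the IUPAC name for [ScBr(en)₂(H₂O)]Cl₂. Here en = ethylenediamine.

The 2 chloride counter-ions carry a total charge of -2, so each complex ion is 2+.
Ligand charges: 2×ethylenediamine (neutral), 1×aqua (neutral), 1×bromo (-1 each); total -1. So Sc + (-1) = 2+, giving Sc = +3.
Ligands are named alphabetically: aqua before bromo before ethylenediamine.

aquabromobis(ethylenediamine)scandium(III) chloride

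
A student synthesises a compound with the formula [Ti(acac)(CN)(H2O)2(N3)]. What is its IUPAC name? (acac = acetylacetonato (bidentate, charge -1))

(acetylacetonato)diaquaazidocyanotitanium(III)

There is no counter-ion, so the complex is neutral overall.
Ligand charges: 1×acetylacetonato (-1 each), 1×cyano (-1 each), 1×azido (-1 each), 2×aqua (neutral); total -3. So Ti + (-3) = 0, giving Ti = +3.
Ligands are named alphabetically: acetylacetonato before aqua before azido before cyano.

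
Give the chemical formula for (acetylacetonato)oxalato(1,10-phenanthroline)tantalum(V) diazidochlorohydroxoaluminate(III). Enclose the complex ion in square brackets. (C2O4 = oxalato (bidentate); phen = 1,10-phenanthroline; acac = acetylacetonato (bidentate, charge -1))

Cation [Ta…]: ligand charges -3, Ta(V) ⇒ ion charge 2+.
Anion [Al…]: ligand charges -4, Al(III) ⇒ ion charge 1−.
One 2+ cation requires 2 of the 1− anion.

[Ta(acac)(C2O4)(phen)][AlCl(N3)2(OH)]2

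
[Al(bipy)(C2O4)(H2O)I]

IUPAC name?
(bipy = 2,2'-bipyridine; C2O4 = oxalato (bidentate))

aqua(2,2'-bipyridine)iodooxalatoaluminium(III)

There is no counter-ion, so the complex is neutral overall.
Ligand charges: 1×aqua (neutral), 1×iodo (-1 each), 1×2,2'-bipyridine (neutral), 1×oxalato (-2 each); total -3. So Al + (-3) = 0, giving Al = +3.
Ligands are named alphabetically: aqua before bipyridine before iodo before oxalato.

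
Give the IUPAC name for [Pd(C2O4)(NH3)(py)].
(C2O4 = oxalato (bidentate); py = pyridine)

There is no counter-ion, so the complex is neutral overall.
Ligand charges: 1×oxalato (-2 each), 1×pyridine (neutral), 1×ammine (neutral); total -2. So Pd + (-2) = 0, giving Pd = +2.
Ligands are named alphabetically: ammine before oxalato before pyridine.

ammineoxalato(pyridine)palladium(II)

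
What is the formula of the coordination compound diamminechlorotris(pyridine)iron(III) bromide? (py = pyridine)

[FeCl(NH3)2(py)3]Br2

Ligands: 2 ammine (NH3, neutral), 1 chloro (Cl, -1), 3 pyridine (py, neutral). Ligand charge sum = -1.
With Fe in oxidation state +3, the complex ion is [Fe...]^2+.
Charge balance with bromide (-1) requires 1 complex ion per 2 bromide.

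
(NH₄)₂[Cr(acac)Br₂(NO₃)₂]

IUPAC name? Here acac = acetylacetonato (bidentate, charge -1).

The 2 ammonium counter-ions carry a total charge of +2, so each complex ion is 2−.
Ligand charges: 2×nitrato (-1 each), 2×bromo (-1 each), 1×acetylacetonato (-1 each); total -5. So Cr + (-5) = 2−, giving Cr = +3.
Ligands are named alphabetically: acetylacetonato before bromo before nitrato.
The complex ion is anionic, so chromium takes the -ate form chromate(III).

ammonium (acetylacetonato)dibromodinitratochromate(III)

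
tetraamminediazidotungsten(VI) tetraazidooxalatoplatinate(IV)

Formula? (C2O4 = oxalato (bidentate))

[W(N3)2(NH3)4][Pt(C2O4)(N3)4]2

Cation [W…]: ligand charges -2, W(VI) ⇒ ion charge 4+.
Anion [Pt…]: ligand charges -6, Pt(IV) ⇒ ion charge 2−.
One 4+ cation requires 2 of the 2− anion.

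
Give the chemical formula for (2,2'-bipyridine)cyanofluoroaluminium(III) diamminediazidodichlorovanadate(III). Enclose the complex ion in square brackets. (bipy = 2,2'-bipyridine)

Cation [Al…]: ligand charges -2, Al(III) ⇒ ion charge 1+.
Anion [V…]: ligand charges -4, V(III) ⇒ ion charge 1−.
One 1+ cation balances one 1− anion.

[Al(bipy)(CN)F][VCl2(N3)2(NH3)2]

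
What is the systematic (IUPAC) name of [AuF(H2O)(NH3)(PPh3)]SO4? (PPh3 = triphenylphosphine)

The 1 sulfate counter-ion carries a total charge of -2, so each complex ion is 2+.
Ligand charges: 1×ammine (neutral), 1×triphenylphosphine (neutral), 1×fluoro (-1 each), 1×aqua (neutral); total -1. So Au + (-1) = 2+, giving Au = +3.
Ligands are named alphabetically: ammine before aqua before fluoro before triphenylphosphine.

ammineaquafluoro(triphenylphosphine)gold(III) sulfate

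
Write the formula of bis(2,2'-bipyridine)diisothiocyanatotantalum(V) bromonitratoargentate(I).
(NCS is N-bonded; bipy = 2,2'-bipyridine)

[Ta(bipy)2(NCS)2][AgBr(NO3)]3

Cation [Ta…]: ligand charges -2, Ta(V) ⇒ ion charge 3+.
Anion [Ag…]: ligand charges -2, Ag(I) ⇒ ion charge 1−.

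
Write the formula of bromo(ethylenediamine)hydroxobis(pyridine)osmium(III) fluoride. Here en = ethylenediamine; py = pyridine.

[OsBr(en)(OH)(py)2]F

Ligands: 1 hydroxo (OH, -1), 1 ethylenediamine (en, neutral), 2 pyridine (py, neutral), 1 bromo (Br, -1). Ligand charge sum = -2.
With Os in oxidation state +3, the complex ion is [Os...]^1+.
Charge balance with fluoride (-1) requires 1 complex ion per 1 fluoride.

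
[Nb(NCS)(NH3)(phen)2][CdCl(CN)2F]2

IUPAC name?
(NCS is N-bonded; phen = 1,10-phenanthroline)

ammineisothiocyanatobis(1,10-phenanthroline)niobium(V) chlorodicyanofluorocadmate(II)

Both ions are complex: the cation is named first with the plain metal name, the anion second with the -ate form; each ion's ligands are alphabetised independently.
Cadmium is always +2 in its complexes; the anion's ligand charges sum to -4, so the complex anion is 2−.
With 2 anions per cation, the cation must be 2×2 = 4+.
Cation: ligand charges sum to -1; for the ion to be 4+, Nb = +5.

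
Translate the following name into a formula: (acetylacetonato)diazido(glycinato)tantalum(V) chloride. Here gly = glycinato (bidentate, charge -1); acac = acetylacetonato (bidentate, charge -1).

Ligands: 2 azido (N3, -1), 1 glycinato (gly, -1), 1 acetylacetonato (acac, -1). Ligand charge sum = -4.
Charge balance with chloride (-1) requires 1 complex ion per 1 chloride.

[Ta(acac)(gly)(N3)2]Cl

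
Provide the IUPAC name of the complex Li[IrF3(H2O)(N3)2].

lithium aquadiazidotrifluoroiridate(IV)

The 1 lithium counter-ion carries a total charge of +1, so each complex ion is 1−.
Ligand charges: 1×aqua (neutral), 2×azido (-1 each), 3×fluoro (-1 each); total -5. So Ir + (-5) = 1−, giving Ir = +4.
Ligands are named alphabetically: aqua before azido before fluoro.
The complex ion is anionic, so iridium takes the -ate form iridate(IV).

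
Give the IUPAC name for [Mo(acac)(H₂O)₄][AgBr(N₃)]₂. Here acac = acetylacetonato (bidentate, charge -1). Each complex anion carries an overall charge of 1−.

Both ions are complex: the cation is named first with the plain metal name, the anion second with the -ate form; each ion's ligands are alphabetised independently.
The complex anion is given as 1−; its ligand charges sum to -2, so Ag = +1.
With 2 anions per cation, the cation must be 2×1 = 2+.
Cation: ligand charges sum to -1; for the ion to be 2+, Mo = +3.

(acetylacetonato)tetraaquamolybdenum(III) azidobromoargentate(I)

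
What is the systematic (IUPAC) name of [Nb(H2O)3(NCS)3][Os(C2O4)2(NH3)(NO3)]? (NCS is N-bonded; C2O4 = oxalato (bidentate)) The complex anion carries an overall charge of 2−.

The complex anion is given as 2−; its ligand charges sum to -5, so Os = +3.
A 1:1 salt means the cation carries the equal and opposite charge, 2+.
Cation: ligand charges sum to -3; for the ion to be 2+, Nb = +5.

triaquatriisothiocyanatoniobium(V) amminenitratodioxalatoosmate(III)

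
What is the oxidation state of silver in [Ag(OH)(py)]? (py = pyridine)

+1

No counter-ion: the bracketed complex is neutral.
Ligand charges: 1×OH = -1; 1×py neutral; sum -1.
Ag + (-1) = 0 ⇒ Ag is +1.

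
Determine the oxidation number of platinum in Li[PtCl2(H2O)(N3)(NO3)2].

+4

1 lithium outside the brackets (+1 each) → the complex ion is 1−.
Ligand charges: 2×NO3 = -2; 1×H2O neutral; 1×N3 = -1; 2×Cl = -2; sum -5.
Pt + (-5) = 1− ⇒ Pt is +4.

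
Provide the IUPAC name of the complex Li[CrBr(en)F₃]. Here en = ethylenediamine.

The 1 lithium counter-ion carries a total charge of +1, so each complex ion is 1−.
Ligand charges: 1×ethylenediamine (neutral), 3×fluoro (-1 each), 1×bromo (-1 each); total -4. So Cr + (-4) = 1−, giving Cr = +3.
Ligands are named alphabetically: bromo before ethylenediamine before fluoro.
The complex ion is anionic, so chromium takes the -ate form chromate(III).

lithium bromo(ethylenediamine)trifluorochromate(III)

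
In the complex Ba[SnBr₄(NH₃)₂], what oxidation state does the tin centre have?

+2

1 barium outside the brackets (+2 each) → the complex ion is 2−.
Ligand charges: 2×NH3 neutral; 4×Br = -4; sum -4.
Sn + (-4) = 2− ⇒ Sn is +2.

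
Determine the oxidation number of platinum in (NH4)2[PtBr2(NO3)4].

2 ammonium outside the brackets (+1 each) → the complex ion is 2−.
Ligand charges: 2×Br = -2; 4×NO3 = -4; sum -6.
Pt + (-6) = 2− ⇒ Pt is +4.

+4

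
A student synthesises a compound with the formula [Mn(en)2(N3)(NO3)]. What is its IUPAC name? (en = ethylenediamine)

There is no counter-ion, so the complex is neutral overall.
Ligand charges: 2×ethylenediamine (neutral), 1×nitrato (-1 each), 1×azido (-1 each); total -2. So Mn + (-2) = 0, giving Mn = +2.
Ligands are named alphabetically: azido before ethylenediamine before nitrato.

azidobis(ethylenediamine)nitratomanganese(II)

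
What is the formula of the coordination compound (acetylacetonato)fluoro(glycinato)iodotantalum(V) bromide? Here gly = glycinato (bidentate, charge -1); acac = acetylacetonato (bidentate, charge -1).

Ligands: 1 glycinato (gly, -1), 1 acetylacetonato (acac, -1), 1 iodo (I, -1), 1 fluoro (F, -1). Ligand charge sum = -4.
With Ta in oxidation state +5, the complex ion is [Ta...]^1+.
Charge balance with bromide (-1) requires 1 complex ion per 1 bromide.

[Ta(acac)F(gly)I]Br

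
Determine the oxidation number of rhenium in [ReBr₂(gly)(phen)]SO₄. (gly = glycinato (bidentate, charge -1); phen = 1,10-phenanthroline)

+5

1 sulfate outside the brackets (-2 each) → the complex ion is 2+.
Ligand charges: 1×gly = -1; 1×phen neutral; 2×Br = -2; sum -3.
Re + (-3) = 2+ ⇒ Re is +5.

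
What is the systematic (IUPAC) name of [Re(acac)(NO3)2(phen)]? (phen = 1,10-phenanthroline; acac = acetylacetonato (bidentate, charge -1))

(acetylacetonato)dinitrato(1,10-phenanthroline)rhenium(III)

There is no counter-ion, so the complex is neutral overall.
Ligand charges: 1×1,10-phenanthroline (neutral), 2×nitrato (-1 each), 1×acetylacetonato (-1 each); total -3. So Re + (-3) = 0, giving Re = +3.
Ligands are named alphabetically: acetylacetonato before nitrato before phenanthroline.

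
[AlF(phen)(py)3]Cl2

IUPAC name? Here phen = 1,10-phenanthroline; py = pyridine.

The 2 chloride counter-ions carry a total charge of -2, so each complex ion is 2+.
Ligand charges: 1×1,10-phenanthroline (neutral), 1×fluoro (-1 each), 3×pyridine (neutral); total -1. So Al + (-1) = 2+, giving Al = +3.
Ligands are named alphabetically: fluoro before phenanthroline before pyridine.

fluoro(1,10-phenanthroline)tris(pyridine)aluminium(III) chloride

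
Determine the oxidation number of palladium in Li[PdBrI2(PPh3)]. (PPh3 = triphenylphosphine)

+2

1 lithium outside the brackets (+1 each) → the complex ion is 1−.
Ligand charges: 1×Br = -1; 2×I = -2; 1×PPh3 neutral; sum -3.
Pd + (-3) = 1− ⇒ Pd is +2.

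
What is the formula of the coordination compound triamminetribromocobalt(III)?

Ligands: 3 bromo (Br, -1), 3 ammine (NH3, neutral). Ligand charge sum = -3.
With Co in oxidation state +3, the complex ion is [Co...].

[CoBr3(NH3)3]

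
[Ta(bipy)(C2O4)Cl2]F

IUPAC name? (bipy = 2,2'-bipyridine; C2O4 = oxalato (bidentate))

(2,2'-bipyridine)dichlorooxalatotantalum(V) fluoride

The 1 fluoride counter-ion carries a total charge of -1, so each complex ion is 1+.
Ligand charges: 2×chloro (-1 each), 1×2,2'-bipyridine (neutral), 1×oxalato (-2 each); total -4. So Ta + (-4) = 1+, giving Ta = +5.
Ligands are named alphabetically: bipyridine before chloro before oxalato.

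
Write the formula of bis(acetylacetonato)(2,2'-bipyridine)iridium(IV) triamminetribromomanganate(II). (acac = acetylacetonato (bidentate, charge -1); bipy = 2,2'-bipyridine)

[Ir(acac)2(bipy)][MnBr3(NH3)3]2

Cation [Ir…]: ligand charges -2, Ir(IV) ⇒ ion charge 2+.
Anion [Mn…]: ligand charges -3, Mn(II) ⇒ ion charge 1−.
One 2+ cation requires 2 of the 1− anion.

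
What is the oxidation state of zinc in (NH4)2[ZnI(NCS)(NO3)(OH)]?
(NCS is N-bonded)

2 ammonium outside the brackets (+1 each) → the complex ion is 2−.
Ligand charges: 1×NO3 = -1; 1×NCS = -1; 1×OH = -1; 1×I = -1; sum -4.
Zn + (-4) = 2− ⇒ Zn is +2.

+2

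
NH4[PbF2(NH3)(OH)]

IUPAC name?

The 1 ammonium counter-ion carries a total charge of +1, so each complex ion is 1−.
Ligand charges: 2×fluoro (-1 each), 1×hydroxo (-1 each), 1×ammine (neutral); total -3. So Pb + (-3) = 1−, giving Pb = +2.
Ligands are named alphabetically: ammine before fluoro before hydroxo.
The complex ion is anionic, so lead takes the -ate form plumbate(II).

ammonium amminedifluorohydroxoplumbate(II)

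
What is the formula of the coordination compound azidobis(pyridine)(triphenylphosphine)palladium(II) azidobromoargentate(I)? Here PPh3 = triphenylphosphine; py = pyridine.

[Pd(N3)(PPh3)(py)2][AgBr(N3)]

Cation [Pd…]: ligand charges -1, Pd(II) ⇒ ion charge 1+.
Anion [Ag…]: ligand charges -2, Ag(I) ⇒ ion charge 1−.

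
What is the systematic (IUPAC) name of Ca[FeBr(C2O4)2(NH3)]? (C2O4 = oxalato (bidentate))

calcium amminebromodioxalatoferrate(III)

The 1 calcium counter-ion carries a total charge of +2, so each complex ion is 2−.
Ligand charges: 1×ammine (neutral), 1×bromo (-1 each), 2×oxalato (-2 each); total -5. So Fe + (-5) = 2−, giving Fe = +3.
Ligands are named alphabetically: ammine before bromo before oxalato.
The complex ion is anionic, so iron takes the -ate form ferrate(III).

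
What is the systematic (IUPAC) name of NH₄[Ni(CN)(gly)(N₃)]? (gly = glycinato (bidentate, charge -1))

The 1 ammonium counter-ion carries a total charge of +1, so each complex ion is 1−.
Ligand charges: 1×glycinato (-1 each), 1×cyano (-1 each), 1×azido (-1 each); total -3. So Ni + (-3) = 1−, giving Ni = +2.
The complex ion is anionic, so nickel takes the -ate form nickelate(II).

ammonium azidocyano(glycinato)nickelate(II)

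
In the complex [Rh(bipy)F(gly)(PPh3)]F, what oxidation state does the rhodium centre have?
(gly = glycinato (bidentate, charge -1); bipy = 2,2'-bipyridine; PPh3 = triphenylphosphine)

+3

1 fluoride outside the brackets (-1 each) → the complex ion is 1+.
Ligand charges: 1×F = -1; 1×gly = -1; 1×bipy neutral; 1×PPh3 neutral; sum -2.
Rh + (-2) = 1+ ⇒ Rh is +3.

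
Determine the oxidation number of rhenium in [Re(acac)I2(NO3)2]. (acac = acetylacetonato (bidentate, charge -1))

+5

No counter-ion: the bracketed complex is neutral.
Ligand charges: 1×acac = -1; 2×NO3 = -2; 2×I = -2; sum -5.
Re + (-5) = 0 ⇒ Re is +5.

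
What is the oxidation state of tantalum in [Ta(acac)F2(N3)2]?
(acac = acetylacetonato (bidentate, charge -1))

+5

No counter-ion: the bracketed complex is neutral.
Ligand charges: 2×N3 = -2; 2×F = -2; 1×acac = -1; sum -5.
Ta + (-5) = 0 ⇒ Ta is +5.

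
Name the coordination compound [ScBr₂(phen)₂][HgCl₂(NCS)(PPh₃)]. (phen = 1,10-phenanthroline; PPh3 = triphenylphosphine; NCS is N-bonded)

dibromobis(1,10-phenanthroline)scandium(III) dichloroisothiocyanato(triphenylphosphine)mercurate(II)

Scandium is always +3 in its complexes; the cation's ligand charges sum to -2, so the complex cation is 1+.
A 1:1 salt means the anion carries the equal and opposite charge, 1−.
Anion: ligand charges sum to -3; for the ion to be 1−, Hg = +2.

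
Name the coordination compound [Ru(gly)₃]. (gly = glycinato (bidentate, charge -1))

There is no counter-ion, so the complex is neutral overall.
Ligand charges: 3×glycinato (-1 each); total -3. So Ru + (-3) = 0, giving Ru = +3.

tris(glycinato)ruthenium(III)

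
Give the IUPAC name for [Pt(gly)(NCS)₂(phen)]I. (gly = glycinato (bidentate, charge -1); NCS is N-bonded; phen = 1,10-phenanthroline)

The 1 iodide counter-ion carries a total charge of -1, so each complex ion is 1+.
Ligand charges: 1×glycinato (-1 each), 2×isothiocyanato (-1 each), 1×1,10-phenanthroline (neutral); total -3. So Pt + (-3) = 1+, giving Pt = +4.
Ligands are named alphabetically: glycinato before isothiocyanato before phenanthroline.

(glycinato)diisothiocyanato(1,10-phenanthroline)platinum(IV) iodide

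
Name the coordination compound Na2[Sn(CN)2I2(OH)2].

sodium dicyanodihydroxodiiodostannate(IV)

The 2 sodium counter-ions carry a total charge of +2, so each complex ion is 2−.
Ligand charges: 2×iodo (-1 each), 2×hydroxo (-1 each), 2×cyano (-1 each); total -6. So Sn + (-6) = 2−, giving Sn = +4.
Ligands are named alphabetically: cyano before hydroxo before iodo.
The complex ion is anionic, so tin takes the -ate form stannate(IV).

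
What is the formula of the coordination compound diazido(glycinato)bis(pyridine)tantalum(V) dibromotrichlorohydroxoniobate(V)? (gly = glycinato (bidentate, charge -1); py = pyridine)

Cation [Ta…]: ligand charges -3, Ta(V) ⇒ ion charge 2+.
Anion [Nb…]: ligand charges -6, Nb(V) ⇒ ion charge 1−.

[Ta(gly)(N3)2(py)2][NbBr2Cl3(OH)]2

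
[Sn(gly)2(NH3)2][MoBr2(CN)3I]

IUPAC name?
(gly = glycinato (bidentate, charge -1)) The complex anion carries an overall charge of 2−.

diamminebis(glycinato)tin(IV) dibromotricyanoiodomolybdate(IV)

Both ions are complex: the cation is named first with the plain metal name, the anion second with the -ate form; each ion's ligands are alphabetised independently.
The complex anion is given as 2−; its ligand charges sum to -6, so Mo = +4.
A 1:1 salt means the cation carries the equal and opposite charge, 2+.
Cation: ligand charges sum to -2; for the ion to be 2+, Sn = +4.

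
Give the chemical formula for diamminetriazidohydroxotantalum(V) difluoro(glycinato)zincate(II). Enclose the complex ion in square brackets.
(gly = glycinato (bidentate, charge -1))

Cation [Ta…]: ligand charges -4, Ta(V) ⇒ ion charge 1+.
Anion [Zn…]: ligand charges -3, Zn(II) ⇒ ion charge 1−.
One 1+ cation balances one 1− anion.

[Ta(N3)3(NH3)2(OH)][ZnF2(gly)]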